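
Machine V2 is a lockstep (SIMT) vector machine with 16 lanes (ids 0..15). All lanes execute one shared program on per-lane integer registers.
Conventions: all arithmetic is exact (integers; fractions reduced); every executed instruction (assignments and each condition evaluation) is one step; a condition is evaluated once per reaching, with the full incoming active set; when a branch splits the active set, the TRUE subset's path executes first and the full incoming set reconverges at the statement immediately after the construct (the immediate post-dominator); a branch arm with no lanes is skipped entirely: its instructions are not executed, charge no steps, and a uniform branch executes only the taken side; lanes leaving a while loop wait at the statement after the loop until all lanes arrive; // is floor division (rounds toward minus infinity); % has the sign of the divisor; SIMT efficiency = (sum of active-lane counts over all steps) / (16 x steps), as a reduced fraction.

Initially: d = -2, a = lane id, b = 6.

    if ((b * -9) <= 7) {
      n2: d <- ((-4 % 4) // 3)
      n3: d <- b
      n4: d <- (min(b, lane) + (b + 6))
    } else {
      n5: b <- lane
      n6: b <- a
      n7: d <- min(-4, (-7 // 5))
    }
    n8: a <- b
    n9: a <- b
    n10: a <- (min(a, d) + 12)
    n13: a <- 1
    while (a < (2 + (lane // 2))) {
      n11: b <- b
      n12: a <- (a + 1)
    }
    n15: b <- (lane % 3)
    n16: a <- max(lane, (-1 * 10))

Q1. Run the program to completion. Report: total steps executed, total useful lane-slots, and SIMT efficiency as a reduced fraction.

Answer: 35 steps, 392 useful, 7/10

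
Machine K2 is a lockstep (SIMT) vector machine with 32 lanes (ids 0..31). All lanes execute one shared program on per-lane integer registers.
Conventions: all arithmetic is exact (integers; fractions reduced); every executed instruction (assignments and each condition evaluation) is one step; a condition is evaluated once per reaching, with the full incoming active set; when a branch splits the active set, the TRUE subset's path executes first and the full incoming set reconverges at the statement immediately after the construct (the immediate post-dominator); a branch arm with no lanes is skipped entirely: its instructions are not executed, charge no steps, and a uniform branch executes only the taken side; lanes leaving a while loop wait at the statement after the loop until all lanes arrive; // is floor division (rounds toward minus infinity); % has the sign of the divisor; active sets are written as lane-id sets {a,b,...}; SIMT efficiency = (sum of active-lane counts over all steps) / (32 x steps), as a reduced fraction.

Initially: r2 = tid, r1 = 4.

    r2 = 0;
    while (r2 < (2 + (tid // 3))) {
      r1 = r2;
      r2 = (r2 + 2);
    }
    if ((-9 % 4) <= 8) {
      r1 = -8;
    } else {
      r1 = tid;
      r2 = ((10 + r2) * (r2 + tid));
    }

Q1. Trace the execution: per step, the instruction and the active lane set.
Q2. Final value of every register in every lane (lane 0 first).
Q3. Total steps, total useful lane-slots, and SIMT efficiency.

step 0: r2 <- 0                      {0,1,2,3,4,5,6,7,8,9,10,11,12,13,14,15,16,17,18,19,20,21,22,23,24,25,26,27,28,29,30,31}
step 1: eval (r2 < (2 + (tid // 3))) {0,1,2,3,4,5,6,7,8,9,10,11,12,13,14,15,16,17,18,19,20,21,22,23,24,25,26,27,28,29,30,31}
step 2: r1 <- r2                     {0,1,2,3,4,5,6,7,8,9,10,11,12,13,14,15,16,17,18,19,20,21,22,23,24,25,26,27,28,29,30,31}
step 3: r2 <- (r2 + 2)               {0,1,2,3,4,5,6,7,8,9,10,11,12,13,14,15,16,17,18,19,20,21,22,23,24,25,26,27,28,29,30,31}
step 4: eval (r2 < (2 + (tid // 3))) {0,1,2,3,4,5,6,7,8,9,10,11,12,13,14,15,16,17,18,19,20,21,22,23,24,25,26,27,28,29,30,31}
step 5: r1 <- r2                     {3,4,5,6,7,8,9,10,11,12,13,14,15,16,17,18,19,20,21,22,23,24,25,26,27,28,29,30,31}
step 6: r2 <- (r2 + 2)               {3,4,5,6,7,8,9,10,11,12,13,14,15,16,17,18,19,20,21,22,23,24,25,26,27,28,29,30,31}
step 7: eval (r2 < (2 + (tid // 3))) {3,4,5,6,7,8,9,10,11,12,13,14,15,16,17,18,19,20,21,22,23,24,25,26,27,28,29,30,31}
step 8: r1 <- r2                     {9,10,11,12,13,14,15,16,17,18,19,20,21,22,23,24,25,26,27,28,29,30,31}
step 9: r2 <- (r2 + 2)               {9,10,11,12,13,14,15,16,17,18,19,20,21,22,23,24,25,26,27,28,29,30,31}
step 10: eval (r2 < (2 + (tid // 3))) {9,10,11,12,13,14,15,16,17,18,19,20,21,22,23,24,25,26,27,28,29,30,31}
step 11: r1 <- r2                     {15,16,17,18,19,20,21,22,23,24,25,26,27,28,29,30,31}
step 12: r2 <- (r2 + 2)               {15,16,17,18,19,20,21,22,23,24,25,26,27,28,29,30,31}
step 13: eval (r2 < (2 + (tid // 3))) {15,16,17,18,19,20,21,22,23,24,25,26,27,28,29,30,31}
step 14: r1 <- r2                     {21,22,23,24,25,26,27,28,29,30,31}
step 15: r2 <- (r2 + 2)               {21,22,23,24,25,26,27,28,29,30,31}
step 16: eval (r2 < (2 + (tid // 3))) {21,22,23,24,25,26,27,28,29,30,31}
step 17: r1 <- r2                     {27,28,29,30,31}
step 18: r2 <- (r2 + 2)               {27,28,29,30,31}
step 19: eval (r2 < (2 + (tid // 3))) {27,28,29,30,31}
step 20: eval ((-9 % 4) <= 8)         {0,1,2,3,4,5,6,7,8,9,10,11,12,13,14,15,16,17,18,19,20,21,22,23,24,25,26,27,28,29,30,31}
step 21: r1 <- -8                     {0,1,2,3,4,5,6,7,8,9,10,11,12,13,14,15,16,17,18,19,20,21,22,23,24,25,26,27,28,29,30,31}

Answer: 22 steps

r2: 2,2,2,4,4,4,4,4,4,6,6,6,6,6,6,8,8,8,8,8,8,10,10,10,10,10,10,12,12,12,12,12
r1: -8,-8,-8,-8,-8,-8,-8,-8,-8,-8,-8,-8,-8,-8,-8,-8,-8,-8,-8,-8,-8,-8,-8,-8,-8,-8,-8,-8,-8,-8,-8,-8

steps = 22; useful = 479; efficiency = 479/704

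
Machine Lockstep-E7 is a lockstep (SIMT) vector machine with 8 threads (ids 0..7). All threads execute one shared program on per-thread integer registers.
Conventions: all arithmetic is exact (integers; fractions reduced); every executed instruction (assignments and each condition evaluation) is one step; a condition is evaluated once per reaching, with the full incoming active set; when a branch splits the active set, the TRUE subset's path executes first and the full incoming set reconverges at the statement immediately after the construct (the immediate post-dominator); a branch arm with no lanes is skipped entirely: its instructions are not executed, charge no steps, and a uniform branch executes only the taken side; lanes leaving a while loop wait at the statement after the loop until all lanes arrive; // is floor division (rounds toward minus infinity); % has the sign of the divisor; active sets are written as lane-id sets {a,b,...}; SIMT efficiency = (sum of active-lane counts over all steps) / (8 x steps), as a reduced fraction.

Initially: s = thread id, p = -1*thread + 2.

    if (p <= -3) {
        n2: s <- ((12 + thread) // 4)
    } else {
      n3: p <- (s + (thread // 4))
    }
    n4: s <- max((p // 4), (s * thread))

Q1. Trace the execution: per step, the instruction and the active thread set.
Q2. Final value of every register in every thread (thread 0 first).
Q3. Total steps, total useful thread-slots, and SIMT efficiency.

step 0: eval (p <= -3)               {0,1,2,3,4,5,6,7}
step 1: s <- ((12 + thread) // 4)    {5,6,7}
step 2: p <- (s + (thread // 4))     {0,1,2,3,4}
step 3: s <- max((p // 4), (s * thread)) {0,1,2,3,4,5,6,7}

Answer: 4 steps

s: 0,1,4,9,16,20,24,28
p: 0,1,2,3,5,-3,-4,-5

steps = 4; useful = 24; efficiency = 24/32 = 3/4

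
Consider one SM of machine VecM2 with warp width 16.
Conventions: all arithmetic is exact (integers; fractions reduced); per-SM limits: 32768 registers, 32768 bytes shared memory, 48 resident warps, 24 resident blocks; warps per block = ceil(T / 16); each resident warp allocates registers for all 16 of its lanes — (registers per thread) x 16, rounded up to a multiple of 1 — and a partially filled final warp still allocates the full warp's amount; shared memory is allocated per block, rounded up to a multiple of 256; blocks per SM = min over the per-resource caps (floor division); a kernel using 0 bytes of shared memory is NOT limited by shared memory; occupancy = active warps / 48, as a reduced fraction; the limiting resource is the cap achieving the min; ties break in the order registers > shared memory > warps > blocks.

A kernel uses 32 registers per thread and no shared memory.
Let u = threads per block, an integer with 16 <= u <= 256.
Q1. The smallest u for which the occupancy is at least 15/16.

Answer: u = 17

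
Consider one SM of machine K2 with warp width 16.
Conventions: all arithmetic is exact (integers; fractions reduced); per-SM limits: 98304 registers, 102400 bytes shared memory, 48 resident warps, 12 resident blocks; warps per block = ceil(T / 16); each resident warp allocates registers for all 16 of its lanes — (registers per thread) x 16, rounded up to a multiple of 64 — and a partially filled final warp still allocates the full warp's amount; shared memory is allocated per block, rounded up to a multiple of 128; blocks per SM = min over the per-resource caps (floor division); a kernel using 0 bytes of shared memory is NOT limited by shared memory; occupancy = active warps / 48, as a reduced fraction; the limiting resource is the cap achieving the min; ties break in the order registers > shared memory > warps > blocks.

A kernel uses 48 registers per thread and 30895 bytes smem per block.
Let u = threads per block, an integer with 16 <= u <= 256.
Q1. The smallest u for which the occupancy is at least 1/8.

Answer: u = 17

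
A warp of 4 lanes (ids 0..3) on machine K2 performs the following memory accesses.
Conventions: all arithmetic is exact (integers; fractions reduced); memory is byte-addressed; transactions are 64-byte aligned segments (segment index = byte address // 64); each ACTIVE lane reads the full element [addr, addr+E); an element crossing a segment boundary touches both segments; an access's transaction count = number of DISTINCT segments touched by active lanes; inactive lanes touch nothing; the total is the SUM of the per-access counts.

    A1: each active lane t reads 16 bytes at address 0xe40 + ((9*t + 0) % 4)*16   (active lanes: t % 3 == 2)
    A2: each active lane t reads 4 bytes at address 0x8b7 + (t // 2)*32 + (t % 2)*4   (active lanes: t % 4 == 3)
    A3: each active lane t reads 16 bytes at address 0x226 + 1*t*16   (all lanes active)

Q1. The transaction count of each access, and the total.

A1: 1 transaction
A2: 1 transaction
A3: 2 transactions

Answer: 1,1,2; total 4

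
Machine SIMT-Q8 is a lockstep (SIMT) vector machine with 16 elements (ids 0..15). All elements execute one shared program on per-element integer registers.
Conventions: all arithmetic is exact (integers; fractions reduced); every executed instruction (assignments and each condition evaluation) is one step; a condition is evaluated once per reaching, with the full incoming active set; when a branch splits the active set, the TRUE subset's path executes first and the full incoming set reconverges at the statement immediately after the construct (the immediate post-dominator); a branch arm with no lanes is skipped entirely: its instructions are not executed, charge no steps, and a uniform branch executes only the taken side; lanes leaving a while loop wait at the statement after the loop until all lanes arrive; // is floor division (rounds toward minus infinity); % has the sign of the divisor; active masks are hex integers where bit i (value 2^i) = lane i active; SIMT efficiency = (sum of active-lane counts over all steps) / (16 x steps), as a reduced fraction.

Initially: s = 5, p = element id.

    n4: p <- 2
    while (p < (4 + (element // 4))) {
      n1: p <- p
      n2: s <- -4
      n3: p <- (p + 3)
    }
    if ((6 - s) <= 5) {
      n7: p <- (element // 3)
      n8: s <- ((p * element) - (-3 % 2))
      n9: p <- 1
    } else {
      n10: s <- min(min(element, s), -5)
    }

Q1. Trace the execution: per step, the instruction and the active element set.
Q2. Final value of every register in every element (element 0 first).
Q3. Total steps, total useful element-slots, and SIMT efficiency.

step 0: p <- 2                       0xffff
step 1: eval (p < (4 + (element // 4))) 0xffff
step 2: p <- p                       0xffff
step 3: s <- -4                      0xffff
step 4: p <- (p + 3)                 0xffff
step 5: eval (p < (4 + (element // 4))) 0xffff
step 6: p <- p                       0xff00
step 7: s <- -4                      0xff00
step 8: p <- (p + 3)                 0xff00
step 9: eval (p < (4 + (element // 4))) 0xff00
step 10: eval ((6 - s) <= 5)          0xffff
step 11: s <- min(min(element, s), -5) 0xffff

Answer: 12 steps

s: -5,-5,-5,-5,-5,-5,-5,-5,-5,-5,-5,-5,-5,-5,-5,-5
p: 5,5,5,5,5,5,5,5,8,8,8,8,8,8,8,8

steps = 12; useful = 160; efficiency = 160/192 = 5/6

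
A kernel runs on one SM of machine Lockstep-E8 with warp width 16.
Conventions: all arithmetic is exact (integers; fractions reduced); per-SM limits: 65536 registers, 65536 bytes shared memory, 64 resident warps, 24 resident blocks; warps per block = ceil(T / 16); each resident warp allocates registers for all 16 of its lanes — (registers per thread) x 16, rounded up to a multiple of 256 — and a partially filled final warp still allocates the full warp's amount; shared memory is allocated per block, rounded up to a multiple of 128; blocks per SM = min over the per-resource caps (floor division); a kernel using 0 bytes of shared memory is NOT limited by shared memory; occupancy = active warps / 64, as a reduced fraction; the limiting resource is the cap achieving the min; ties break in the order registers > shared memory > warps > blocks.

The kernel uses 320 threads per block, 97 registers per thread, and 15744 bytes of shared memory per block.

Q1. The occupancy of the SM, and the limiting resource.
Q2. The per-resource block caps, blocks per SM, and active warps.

Answer: occupancy 5/16, limited by registers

registers: 1 block
shared memory: 4 blocks
warps: 3 blocks
blocks: 24 blocks

Answer: 1 block, 20 active warps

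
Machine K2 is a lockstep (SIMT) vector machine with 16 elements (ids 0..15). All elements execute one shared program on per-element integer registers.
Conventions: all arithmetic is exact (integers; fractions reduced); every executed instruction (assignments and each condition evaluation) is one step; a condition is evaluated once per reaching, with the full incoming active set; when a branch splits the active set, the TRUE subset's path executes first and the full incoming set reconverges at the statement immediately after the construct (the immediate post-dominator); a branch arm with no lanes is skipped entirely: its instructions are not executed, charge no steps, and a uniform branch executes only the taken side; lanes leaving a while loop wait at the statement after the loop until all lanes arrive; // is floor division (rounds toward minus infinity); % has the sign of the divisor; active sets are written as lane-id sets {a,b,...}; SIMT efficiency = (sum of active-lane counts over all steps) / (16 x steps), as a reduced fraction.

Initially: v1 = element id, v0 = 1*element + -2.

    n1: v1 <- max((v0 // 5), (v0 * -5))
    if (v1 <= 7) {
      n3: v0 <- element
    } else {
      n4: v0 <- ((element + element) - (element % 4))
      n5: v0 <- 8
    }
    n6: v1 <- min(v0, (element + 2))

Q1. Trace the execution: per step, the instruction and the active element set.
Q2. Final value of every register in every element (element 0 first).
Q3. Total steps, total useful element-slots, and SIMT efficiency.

step 0: v1 <- max((v0 // 5), (v0 * -5)) {0,1,2,3,4,5,6,7,8,9,10,11,12,13,14,15}
step 1: eval (v1 <= 7)               {0,1,2,3,4,5,6,7,8,9,10,11,12,13,14,15}
step 2: v0 <- element                {1,2,3,4,5,6,7,8,9,10,11,12,13,14,15}
step 3: v0 <- ((element + element) - (element % 4)) {0}
step 4: v0 <- 8                      {0}
step 5: v1 <- min(v0, (element + 2)) {0,1,2,3,4,5,6,7,8,9,10,11,12,13,14,15}

Answer: 6 steps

v1: 2,1,2,3,4,5,6,7,8,9,10,11,12,13,14,15
v0: 8,1,2,3,4,5,6,7,8,9,10,11,12,13,14,15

steps = 6; useful = 65; efficiency = 65/96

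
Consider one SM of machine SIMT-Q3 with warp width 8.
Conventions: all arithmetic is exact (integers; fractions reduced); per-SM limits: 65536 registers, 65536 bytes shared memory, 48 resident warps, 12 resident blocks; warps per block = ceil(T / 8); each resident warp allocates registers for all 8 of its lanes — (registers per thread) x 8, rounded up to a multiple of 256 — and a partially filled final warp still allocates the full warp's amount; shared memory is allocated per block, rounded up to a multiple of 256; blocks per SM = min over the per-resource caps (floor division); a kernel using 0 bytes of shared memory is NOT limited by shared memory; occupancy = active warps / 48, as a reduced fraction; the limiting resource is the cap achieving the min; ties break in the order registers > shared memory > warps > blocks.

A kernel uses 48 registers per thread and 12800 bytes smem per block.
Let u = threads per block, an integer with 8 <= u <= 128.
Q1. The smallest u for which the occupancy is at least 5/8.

Answer: u = 41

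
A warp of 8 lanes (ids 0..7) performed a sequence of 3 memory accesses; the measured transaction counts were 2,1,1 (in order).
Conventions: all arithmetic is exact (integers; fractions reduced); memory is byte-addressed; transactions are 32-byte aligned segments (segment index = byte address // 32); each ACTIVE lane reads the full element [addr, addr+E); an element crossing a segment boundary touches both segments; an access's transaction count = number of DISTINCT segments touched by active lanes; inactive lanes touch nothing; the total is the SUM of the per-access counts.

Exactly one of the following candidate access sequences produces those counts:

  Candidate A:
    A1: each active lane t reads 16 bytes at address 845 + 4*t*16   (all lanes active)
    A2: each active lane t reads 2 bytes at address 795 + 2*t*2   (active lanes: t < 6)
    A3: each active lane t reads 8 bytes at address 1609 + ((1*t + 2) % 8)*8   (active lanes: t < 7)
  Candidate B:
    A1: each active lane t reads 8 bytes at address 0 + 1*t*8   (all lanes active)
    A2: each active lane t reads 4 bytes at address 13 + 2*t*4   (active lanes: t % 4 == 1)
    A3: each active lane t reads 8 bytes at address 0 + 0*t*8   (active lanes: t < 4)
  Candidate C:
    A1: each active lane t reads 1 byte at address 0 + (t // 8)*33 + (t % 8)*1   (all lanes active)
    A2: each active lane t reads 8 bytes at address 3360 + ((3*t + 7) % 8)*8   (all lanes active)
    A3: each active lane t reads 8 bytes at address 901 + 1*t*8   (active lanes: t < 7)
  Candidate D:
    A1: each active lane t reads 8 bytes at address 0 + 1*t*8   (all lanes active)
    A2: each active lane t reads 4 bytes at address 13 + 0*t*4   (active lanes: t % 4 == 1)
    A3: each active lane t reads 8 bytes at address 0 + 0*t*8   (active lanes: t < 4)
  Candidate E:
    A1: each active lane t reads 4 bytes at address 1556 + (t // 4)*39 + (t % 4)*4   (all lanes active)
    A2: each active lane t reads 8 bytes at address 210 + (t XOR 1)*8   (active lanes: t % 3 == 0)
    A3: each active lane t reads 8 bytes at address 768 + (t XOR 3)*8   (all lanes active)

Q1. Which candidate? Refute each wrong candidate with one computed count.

A: A1 gives 8 transactions, not 2
B: A2 gives 2 transactions, not 1
C: A1 gives 1 transaction, not 2
E: A1 gives 3 transactions, not 2
D: all counts match (2,1,1)

Answer: D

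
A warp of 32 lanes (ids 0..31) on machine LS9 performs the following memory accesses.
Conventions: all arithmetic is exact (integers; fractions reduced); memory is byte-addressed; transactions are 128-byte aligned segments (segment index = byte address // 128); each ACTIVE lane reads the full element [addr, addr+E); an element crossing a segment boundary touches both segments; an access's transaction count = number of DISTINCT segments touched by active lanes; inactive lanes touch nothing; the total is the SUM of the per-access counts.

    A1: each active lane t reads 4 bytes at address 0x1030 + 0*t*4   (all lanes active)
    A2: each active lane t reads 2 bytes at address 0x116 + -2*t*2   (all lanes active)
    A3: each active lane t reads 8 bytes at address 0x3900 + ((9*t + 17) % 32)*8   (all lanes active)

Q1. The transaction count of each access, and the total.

A1: 1 transaction
A2: 2 transactions
A3: 2 transactions

Answer: 1,2,2; total 5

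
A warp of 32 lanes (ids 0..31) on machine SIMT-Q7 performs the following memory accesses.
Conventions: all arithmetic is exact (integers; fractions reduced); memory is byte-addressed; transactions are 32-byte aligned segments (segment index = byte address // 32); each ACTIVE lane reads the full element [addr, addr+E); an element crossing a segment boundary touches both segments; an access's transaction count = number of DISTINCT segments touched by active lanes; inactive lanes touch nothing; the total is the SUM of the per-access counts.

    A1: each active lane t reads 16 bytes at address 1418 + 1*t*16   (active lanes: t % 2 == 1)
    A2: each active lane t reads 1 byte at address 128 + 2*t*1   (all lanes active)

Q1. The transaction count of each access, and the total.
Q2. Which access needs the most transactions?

A1: 17 transactions
A2: 2 transactions

Answer: 17,2; total 19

Answer: A1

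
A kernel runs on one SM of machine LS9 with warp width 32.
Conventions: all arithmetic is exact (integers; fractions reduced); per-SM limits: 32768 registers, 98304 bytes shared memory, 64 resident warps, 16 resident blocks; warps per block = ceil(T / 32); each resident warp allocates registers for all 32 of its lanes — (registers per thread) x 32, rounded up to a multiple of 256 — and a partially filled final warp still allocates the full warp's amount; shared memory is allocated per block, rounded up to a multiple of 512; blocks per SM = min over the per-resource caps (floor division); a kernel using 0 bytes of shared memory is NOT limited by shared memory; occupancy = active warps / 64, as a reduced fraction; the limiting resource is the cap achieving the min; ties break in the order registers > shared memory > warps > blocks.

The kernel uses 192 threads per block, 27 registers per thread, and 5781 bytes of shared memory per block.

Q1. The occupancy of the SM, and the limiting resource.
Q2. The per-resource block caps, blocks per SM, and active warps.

Answer: occupancy 15/32, limited by registers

registers: 5 blocks
shared memory: 16 blocks
warps: 10 blocks
blocks: 16 blocks

Answer: 5 blocks, 30 active warps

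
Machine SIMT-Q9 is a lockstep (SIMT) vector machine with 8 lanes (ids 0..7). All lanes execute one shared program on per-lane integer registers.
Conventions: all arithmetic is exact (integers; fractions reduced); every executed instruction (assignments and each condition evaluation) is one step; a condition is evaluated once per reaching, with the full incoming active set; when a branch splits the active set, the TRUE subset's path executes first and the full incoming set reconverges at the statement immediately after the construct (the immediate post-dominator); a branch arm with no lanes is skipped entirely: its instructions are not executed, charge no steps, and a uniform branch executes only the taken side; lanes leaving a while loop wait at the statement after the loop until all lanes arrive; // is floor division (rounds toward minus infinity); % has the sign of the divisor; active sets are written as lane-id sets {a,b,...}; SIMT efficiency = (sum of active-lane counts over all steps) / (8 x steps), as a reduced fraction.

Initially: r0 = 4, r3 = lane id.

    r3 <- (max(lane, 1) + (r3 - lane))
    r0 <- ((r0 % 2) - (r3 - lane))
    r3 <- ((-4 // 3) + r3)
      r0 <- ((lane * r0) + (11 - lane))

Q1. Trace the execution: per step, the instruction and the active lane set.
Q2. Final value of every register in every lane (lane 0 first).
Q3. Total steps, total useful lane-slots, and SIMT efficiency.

step 0: r3 <- (max(lane, 1) + (r3 - lane)) {0,1,2,3,4,5,6,7}
step 1: r0 <- ((r0 % 2) - (r3 - lane)) {0,1,2,3,4,5,6,7}
step 2: r3 <- ((-4 // 3) + r3)       {0,1,2,3,4,5,6,7}
step 3: r0 <- ((lane * r0) + (11 - lane)) {0,1,2,3,4,5,6,7}

Answer: 4 steps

r0: 11,10,9,8,7,6,5,4
r3: -1,-1,0,1,2,3,4,5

steps = 4; useful = 32; efficiency = 32/32 = 1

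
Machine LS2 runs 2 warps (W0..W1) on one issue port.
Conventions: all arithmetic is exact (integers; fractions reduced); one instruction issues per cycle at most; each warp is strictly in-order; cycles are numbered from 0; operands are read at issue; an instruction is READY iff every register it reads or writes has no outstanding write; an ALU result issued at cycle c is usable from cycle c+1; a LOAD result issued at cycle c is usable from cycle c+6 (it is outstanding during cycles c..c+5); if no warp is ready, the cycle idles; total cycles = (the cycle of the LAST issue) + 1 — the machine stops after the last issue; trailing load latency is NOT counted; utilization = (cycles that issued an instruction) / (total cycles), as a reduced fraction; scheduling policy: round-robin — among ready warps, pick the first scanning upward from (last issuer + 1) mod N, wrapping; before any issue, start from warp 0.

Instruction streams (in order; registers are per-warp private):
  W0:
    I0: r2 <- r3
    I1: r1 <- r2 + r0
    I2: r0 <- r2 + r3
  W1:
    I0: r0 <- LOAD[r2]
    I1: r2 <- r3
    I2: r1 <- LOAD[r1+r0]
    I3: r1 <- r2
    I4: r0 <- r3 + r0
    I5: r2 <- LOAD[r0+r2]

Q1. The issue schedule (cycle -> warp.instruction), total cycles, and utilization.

cycle 0: W0.I0
cycle 1: W1.I0
cycle 2: W0.I1
cycle 3: W1.I1
cycle 4: W0.I2
cycle 5: idle
cycle 6: idle
cycle 7: W1.I2
cycle 8: idle
cycle 9: idle
cycle 10: idle
cycle 11: idle
cycle 12: idle
cycle 13: W1.I3
cycle 14: W1.I4
cycle 15: W1.I5

Answer: 16 cycles, utilization 9/16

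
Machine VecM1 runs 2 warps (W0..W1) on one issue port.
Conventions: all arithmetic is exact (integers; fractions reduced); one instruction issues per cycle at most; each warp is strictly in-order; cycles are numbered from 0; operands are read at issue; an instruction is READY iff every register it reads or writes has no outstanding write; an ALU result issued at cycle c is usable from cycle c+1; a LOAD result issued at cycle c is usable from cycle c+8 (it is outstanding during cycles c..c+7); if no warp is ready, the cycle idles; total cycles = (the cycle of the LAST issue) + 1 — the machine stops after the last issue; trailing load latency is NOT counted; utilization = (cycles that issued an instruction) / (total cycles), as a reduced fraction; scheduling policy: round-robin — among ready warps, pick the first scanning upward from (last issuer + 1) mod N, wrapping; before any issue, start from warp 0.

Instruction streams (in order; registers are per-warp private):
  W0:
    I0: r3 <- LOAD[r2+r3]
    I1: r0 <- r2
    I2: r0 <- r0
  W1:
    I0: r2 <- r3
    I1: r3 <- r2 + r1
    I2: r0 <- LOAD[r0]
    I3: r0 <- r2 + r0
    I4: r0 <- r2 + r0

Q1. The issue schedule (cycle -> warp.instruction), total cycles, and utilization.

cycle 0: W0.I0
cycle 1: W1.I0
cycle 2: W0.I1
cycle 3: W1.I1
cycle 4: W0.I2
cycle 5: W1.I2
cycle 6: idle
cycle 7: idle
cycle 8: idle
cycle 9: idle
cycle 10: idle
cycle 11: idle
cycle 12: idle
cycle 13: W1.I3
cycle 14: W1.I4

Answer: 15 cycles, utilization 8/15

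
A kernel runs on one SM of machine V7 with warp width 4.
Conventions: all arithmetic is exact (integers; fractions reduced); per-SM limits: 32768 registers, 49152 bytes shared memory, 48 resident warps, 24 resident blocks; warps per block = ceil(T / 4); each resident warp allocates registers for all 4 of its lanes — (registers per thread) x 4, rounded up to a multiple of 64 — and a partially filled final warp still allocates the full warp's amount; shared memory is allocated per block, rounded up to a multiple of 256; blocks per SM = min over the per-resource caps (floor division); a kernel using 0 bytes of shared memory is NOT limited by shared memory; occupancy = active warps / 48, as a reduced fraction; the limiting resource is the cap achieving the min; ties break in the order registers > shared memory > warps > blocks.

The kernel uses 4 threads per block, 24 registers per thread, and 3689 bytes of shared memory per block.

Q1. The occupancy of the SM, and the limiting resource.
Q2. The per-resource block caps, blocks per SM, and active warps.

Answer: occupancy 1/4, limited by shared memory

registers: 256 blocks
shared memory: 12 blocks
warps: 48 blocks
blocks: 24 blocks

Answer: 12 blocks, 12 active warps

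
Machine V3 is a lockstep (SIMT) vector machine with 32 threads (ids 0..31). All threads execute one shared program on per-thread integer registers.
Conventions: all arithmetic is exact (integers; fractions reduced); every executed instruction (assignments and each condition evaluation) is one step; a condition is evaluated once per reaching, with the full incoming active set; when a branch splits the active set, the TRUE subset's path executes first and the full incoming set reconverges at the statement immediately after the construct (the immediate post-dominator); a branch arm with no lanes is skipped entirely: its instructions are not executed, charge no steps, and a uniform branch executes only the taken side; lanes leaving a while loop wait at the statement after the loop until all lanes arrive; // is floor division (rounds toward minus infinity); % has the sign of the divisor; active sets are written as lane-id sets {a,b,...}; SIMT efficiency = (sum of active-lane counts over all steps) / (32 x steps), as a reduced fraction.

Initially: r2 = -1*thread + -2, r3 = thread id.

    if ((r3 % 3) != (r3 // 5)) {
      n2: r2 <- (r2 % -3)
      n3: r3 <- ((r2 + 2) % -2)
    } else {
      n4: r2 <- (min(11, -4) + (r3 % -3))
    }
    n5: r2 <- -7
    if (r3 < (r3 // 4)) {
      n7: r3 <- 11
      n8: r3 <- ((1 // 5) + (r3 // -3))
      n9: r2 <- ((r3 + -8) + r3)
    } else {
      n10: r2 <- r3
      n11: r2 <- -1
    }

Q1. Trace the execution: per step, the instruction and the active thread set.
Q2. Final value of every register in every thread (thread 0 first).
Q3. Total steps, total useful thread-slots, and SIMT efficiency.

step 0: eval ((r3 % 3) != (r3 // 5)) {0,1,2,3,4,5,6,7,8,9,10,11,12,13,14,15,16,17,18,19,20,21,22,23,24,25,26,27,28,29,30,31}
step 1: r2 <- (r2 % -3)              {1,2,4,5,6,8,9,10,12,13,15,16,17,18,19,20,21,22,23,24,25,26,27,28,29,30,31}
step 2: r3 <- ((r2 + 2) % -2)        {1,2,4,5,6,8,9,10,12,13,15,16,17,18,19,20,21,22,23,24,25,26,27,28,29,30,31}
step 3: r2 <- (min(11, -4) + (r3 % -3)) {0,3,7,11,14}
step 4: r2 <- -7                     {0,1,2,3,4,5,6,7,8,9,10,11,12,13,14,15,16,17,18,19,20,21,22,23,24,25,26,27,28,29,30,31}
step 5: eval (r3 < (r3 // 4))        {0,1,2,3,4,5,6,7,8,9,10,11,12,13,14,15,16,17,18,19,20,21,22,23,24,25,26,27,28,29,30,31}
step 6: r2 <- r3                     {0,1,2,3,4,5,6,7,8,9,10,11,12,13,14,15,16,17,18,19,20,21,22,23,24,25,26,27,28,29,30,31}
step 7: r2 <- -1                     {0,1,2,3,4,5,6,7,8,9,10,11,12,13,14,15,16,17,18,19,20,21,22,23,24,25,26,27,28,29,30,31}

Answer: 8 steps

r2: -1,-1,-1,-1,-1,-1,-1,-1,-1,-1,-1,-1,-1,-1,-1,-1,-1,-1,-1,-1,-1,-1,-1,-1,-1,-1,-1,-1,-1,-1,-1,-1
r3: 0,0,-1,3,0,-1,0,7,-1,0,0,11,0,0,14,0,0,-1,0,0,-1,0,0,-1,0,0,-1,0,0,-1,0,0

steps = 8; useful = 219; efficiency = 219/256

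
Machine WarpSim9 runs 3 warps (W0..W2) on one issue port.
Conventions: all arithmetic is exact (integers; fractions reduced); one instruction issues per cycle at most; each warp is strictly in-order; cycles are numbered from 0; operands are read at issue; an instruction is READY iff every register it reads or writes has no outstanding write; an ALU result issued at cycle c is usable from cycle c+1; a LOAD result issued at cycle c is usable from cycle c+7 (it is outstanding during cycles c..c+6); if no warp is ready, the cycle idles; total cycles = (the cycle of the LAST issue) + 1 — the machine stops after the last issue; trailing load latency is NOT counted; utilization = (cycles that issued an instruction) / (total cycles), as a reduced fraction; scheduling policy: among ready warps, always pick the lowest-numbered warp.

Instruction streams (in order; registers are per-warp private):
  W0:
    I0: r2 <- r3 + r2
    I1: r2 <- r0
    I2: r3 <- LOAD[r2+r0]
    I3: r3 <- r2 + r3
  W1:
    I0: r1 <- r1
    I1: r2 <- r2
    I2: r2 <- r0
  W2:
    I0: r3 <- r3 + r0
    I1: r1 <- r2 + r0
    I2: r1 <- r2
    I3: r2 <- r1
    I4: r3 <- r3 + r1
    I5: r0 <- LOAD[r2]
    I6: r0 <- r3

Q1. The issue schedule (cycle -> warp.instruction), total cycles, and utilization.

cycle 0: W0.I0
cycle 1: W0.I1
cycle 2: W0.I2
cycle 3: W1.I0
cycle 4: W1.I1
cycle 5: W1.I2
cycle 6: W2.I0
cycle 7: W2.I1
cycle 8: W2.I2
cycle 9: W0.I3
cycle 10: W2.I3
cycle 11: W2.I4
cycle 12: W2.I5
cycle 13: idle
cycle 14: idle
cycle 15: idle
cycle 16: idle
cycle 17: idle
cycle 18: idle
cycle 19: W2.I6

Answer: 20 cycles, utilization 7/10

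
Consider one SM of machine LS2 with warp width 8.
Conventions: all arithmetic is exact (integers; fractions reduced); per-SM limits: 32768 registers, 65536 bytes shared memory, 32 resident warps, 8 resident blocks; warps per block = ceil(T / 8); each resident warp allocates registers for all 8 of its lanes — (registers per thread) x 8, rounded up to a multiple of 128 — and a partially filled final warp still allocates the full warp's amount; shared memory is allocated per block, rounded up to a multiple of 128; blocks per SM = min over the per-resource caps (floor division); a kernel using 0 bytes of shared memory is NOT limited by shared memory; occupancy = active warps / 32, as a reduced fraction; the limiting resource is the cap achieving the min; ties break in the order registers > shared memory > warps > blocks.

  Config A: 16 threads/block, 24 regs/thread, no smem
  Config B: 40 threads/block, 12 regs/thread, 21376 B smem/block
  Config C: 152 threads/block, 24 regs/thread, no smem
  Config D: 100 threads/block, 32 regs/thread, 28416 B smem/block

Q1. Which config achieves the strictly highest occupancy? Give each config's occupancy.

occupancies: A 1/2, B 15/32, C 19/32, D 13/16

Answer: D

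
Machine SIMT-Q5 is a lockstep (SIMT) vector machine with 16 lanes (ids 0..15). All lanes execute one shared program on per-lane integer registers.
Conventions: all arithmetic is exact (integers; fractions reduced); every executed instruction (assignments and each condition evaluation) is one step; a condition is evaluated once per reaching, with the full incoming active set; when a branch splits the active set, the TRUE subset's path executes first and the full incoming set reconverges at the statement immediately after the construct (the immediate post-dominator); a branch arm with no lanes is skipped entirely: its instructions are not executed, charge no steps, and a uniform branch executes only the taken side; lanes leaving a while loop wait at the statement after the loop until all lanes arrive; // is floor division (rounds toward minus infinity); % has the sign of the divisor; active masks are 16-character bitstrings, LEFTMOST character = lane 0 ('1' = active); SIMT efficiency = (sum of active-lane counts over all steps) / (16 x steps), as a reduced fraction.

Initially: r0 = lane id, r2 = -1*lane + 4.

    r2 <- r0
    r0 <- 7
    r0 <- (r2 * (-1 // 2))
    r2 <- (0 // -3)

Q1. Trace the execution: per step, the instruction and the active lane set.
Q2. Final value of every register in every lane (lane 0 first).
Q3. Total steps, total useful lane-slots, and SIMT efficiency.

step 0: r2 <- r0                     1111111111111111
step 1: r0 <- 7                      1111111111111111
step 2: r0 <- (r2 * (-1 // 2))       1111111111111111
step 3: r2 <- (0 // -3)              1111111111111111

Answer: 4 steps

r0: 0,-1,-2,-3,-4,-5,-6,-7,-8,-9,-10,-11,-12,-13,-14,-15
r2: 0,0,0,0,0,0,0,0,0,0,0,0,0,0,0,0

steps = 4; useful = 64; efficiency = 64/64 = 1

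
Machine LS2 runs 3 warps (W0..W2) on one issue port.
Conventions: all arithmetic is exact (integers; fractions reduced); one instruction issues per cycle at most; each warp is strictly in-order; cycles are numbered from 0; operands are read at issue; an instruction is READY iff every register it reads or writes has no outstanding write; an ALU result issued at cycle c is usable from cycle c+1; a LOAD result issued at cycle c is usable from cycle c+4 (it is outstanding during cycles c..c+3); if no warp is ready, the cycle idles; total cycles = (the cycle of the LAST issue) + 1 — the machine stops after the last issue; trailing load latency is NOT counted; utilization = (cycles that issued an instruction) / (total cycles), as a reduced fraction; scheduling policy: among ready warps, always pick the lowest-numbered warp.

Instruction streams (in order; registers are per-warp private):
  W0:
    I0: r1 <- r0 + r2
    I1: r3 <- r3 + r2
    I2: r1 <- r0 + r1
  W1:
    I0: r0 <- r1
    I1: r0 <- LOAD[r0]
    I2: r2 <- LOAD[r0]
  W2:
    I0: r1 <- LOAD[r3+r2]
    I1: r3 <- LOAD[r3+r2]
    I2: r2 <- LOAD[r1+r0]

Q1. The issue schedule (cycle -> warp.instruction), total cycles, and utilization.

cycle 0: W0.I0
cycle 1: W0.I1
cycle 2: W0.I2
cycle 3: W1.I0
cycle 4: W1.I1
cycle 5: W2.I0
cycle 6: W2.I1
cycle 7: idle
cycle 8: W1.I2
cycle 9: W2.I2

Answer: 10 cycles, utilization 9/10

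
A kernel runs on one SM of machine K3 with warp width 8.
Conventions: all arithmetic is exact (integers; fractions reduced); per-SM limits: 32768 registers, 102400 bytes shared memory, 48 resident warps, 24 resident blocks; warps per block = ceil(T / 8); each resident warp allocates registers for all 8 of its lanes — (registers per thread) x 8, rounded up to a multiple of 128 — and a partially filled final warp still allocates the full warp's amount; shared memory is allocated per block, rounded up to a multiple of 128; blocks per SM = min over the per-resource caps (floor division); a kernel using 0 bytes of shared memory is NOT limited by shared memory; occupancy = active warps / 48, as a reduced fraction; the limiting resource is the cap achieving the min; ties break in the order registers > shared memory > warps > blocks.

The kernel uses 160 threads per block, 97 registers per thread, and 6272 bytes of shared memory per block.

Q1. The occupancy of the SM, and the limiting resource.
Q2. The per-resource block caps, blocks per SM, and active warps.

Answer: occupancy 5/12, limited by registers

registers: 1 block
shared memory: 16 blocks
warps: 2 blocks
blocks: 24 blocks

Answer: 1 block, 20 active warps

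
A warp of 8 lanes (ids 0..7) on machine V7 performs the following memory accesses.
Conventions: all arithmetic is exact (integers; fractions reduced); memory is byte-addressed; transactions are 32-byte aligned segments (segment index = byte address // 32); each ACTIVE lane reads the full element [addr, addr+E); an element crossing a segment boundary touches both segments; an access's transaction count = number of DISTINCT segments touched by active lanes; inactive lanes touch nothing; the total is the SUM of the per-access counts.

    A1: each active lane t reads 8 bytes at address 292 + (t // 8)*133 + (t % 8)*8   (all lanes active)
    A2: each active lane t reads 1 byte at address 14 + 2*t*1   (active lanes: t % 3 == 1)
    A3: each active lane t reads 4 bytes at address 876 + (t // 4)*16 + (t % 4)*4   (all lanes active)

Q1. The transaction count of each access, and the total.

A1: 3 transactions
A2: 1 transaction
A3: 2 transactions

Answer: 3,1,2; total 6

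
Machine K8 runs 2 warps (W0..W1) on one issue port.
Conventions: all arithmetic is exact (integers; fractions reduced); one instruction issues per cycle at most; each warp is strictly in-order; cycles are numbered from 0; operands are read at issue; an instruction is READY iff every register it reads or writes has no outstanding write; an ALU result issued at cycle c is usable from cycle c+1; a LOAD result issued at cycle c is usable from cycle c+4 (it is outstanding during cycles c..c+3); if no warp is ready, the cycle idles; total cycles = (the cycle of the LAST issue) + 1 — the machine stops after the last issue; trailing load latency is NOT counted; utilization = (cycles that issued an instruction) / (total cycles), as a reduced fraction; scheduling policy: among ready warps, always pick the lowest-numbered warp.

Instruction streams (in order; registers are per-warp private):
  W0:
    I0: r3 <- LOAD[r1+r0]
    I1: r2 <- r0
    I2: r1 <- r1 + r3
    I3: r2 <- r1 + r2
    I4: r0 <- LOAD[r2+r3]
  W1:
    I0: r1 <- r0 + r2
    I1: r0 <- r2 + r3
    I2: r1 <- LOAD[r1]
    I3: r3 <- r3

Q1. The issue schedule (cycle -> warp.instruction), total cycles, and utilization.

cycle 0: W0.I0
cycle 1: W0.I1
cycle 2: W1.I0
cycle 3: W1.I1
cycle 4: W0.I2
cycle 5: W0.I3
cycle 6: W0.I4
cycle 7: W1.I2
cycle 8: W1.I3

Answer: 9 cycles, utilization 1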